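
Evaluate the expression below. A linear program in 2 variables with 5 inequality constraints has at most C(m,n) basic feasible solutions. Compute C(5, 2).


Each vertex corresponds to some choice of n active constraints out of m, so the number of vertices is at most C(m, n) = m! / (n!(m-n)!).
m = 5, n = 2
Numerator: 5 * 4
Denominator: 2! = 2
C(5, 2) = 10


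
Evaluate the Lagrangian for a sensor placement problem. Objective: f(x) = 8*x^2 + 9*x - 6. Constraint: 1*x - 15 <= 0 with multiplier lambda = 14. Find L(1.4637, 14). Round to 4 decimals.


Step 1: Evaluate f(x).
f(1.4637) = 8*1.4637^2 + 9*1.4637 - 6 = 24.3126
Step 2: Evaluate g(x).
g(1.4637) = 1*1.4637 - 15 = -13.5363
Step 3: Compute Lagrangian.
L = 24.3126 + 14*-13.5363 = -165.1956


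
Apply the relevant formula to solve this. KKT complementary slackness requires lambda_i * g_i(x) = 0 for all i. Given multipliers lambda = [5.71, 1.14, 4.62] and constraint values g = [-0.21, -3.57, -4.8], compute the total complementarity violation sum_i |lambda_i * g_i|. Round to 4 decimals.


KKT complementary slackness check:
lambda_1 * g_1 = 5.71 * -0.21 = -1.1991
lambda_2 * g_2 = 1.14 * -3.57 = -4.0698
lambda_3 * g_3 = 4.62 * -4.8 = -22.176
Total violation = 1.1991 + 4.0698 + 22.176 = 27.4449


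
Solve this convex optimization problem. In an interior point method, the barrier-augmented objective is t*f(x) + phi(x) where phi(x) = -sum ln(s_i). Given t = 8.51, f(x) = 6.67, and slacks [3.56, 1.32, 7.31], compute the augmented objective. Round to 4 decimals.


Step 1: Compute log-barrier.
ln values: [1.2698, 0.2776, 1.9892]
phi = -(1.2698 + 0.2776 + 1.9892) = -3.5366
Step 2: Compute augmented objective.
t*f(x) = 8.51*6.67 = 56.7617
Total = 56.7617 - 3.5366 = 53.2251


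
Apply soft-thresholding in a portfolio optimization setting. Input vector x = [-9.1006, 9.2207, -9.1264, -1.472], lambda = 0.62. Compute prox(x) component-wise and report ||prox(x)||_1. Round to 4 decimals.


Soft-thresholding with lambda = 0.62:
prox(-9.1006) = sign(-9.1006)*max(|-9.1006| - 0.62, 0) = -8.4806
prox(9.2207) = sign(9.2207)*max(|9.2207| - 0.62, 0) = 8.6007
prox(-9.1264) = sign(-9.1264)*max(|-9.1264| - 0.62, 0) = -8.5064
prox(-1.472) = sign(-1.472)*max(|-1.472| - 0.62, 0) = -0.852
prox(x) = [-8.4806, 8.6007, -8.5064, -0.852]
||prox(x)||_1 = 8.4806 + 8.6007 + 8.5064 + 0.852 = 26.4397


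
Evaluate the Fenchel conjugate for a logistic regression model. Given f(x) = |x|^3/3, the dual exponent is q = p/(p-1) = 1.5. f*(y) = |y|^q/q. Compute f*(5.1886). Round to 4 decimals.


The conjugate exponent q satisfies 1/p + 1/q = 1.
p = 3, so q = 3/(3 - 1) = 1.5
|y|^q = 5.1886^1.5 = 11.8189
f*(5.1886) = 11.8189 / 1.5 = 7.8792


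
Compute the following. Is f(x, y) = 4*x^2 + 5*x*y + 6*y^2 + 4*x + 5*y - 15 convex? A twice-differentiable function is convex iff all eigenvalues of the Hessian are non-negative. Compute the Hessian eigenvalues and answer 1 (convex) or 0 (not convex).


The Hessian of f(x,y) = 4*x^2 + 5*x*y + 6*y^2 + 4*x + 5*y - 15 is:
H = [[8, 5], [5, 12]]
Trace = 8 + 12 = 20
Determinant = 8*12 - (5)^2 = 71
Discriminant = (20)^2 - 4*71 = 116.0
Eigenvalues: lambda_1 = 4.6148, lambda_2 = 15.3852
The function is convex.

1


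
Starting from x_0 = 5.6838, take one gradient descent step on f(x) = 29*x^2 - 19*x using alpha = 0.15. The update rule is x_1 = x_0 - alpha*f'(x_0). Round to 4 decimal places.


We compute the gradient at x_0 and apply the update.
f'(x) = 58*x - 19
f'(5.6838) = 58*5.6838 - 19 = 310.6604
x_1 = 5.6838 - 0.15*310.6604 = -40.9153


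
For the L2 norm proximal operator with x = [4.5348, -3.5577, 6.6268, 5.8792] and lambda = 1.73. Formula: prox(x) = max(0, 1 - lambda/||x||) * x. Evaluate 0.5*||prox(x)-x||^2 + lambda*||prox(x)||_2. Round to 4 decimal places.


Step 1: Compute ||x||.
||x|| = 10.5689
Step 2: Compute scaling factor.
scale = max(0, 1 - 1.73/10.5689) = 0.8363
Step 3: prox(x) = [3.7925, -2.9753, 5.5421, 4.9168]
||prox(x)|| = 8.8389
Step 4: Proximal objective.
0.5*||prox-x||^2 = 1.4965
lambda*||prox|| = 15.2913
Total = 16.7877


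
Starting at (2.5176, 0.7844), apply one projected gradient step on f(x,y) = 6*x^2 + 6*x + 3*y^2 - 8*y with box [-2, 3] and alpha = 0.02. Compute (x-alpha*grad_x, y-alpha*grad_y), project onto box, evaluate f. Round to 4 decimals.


Step 1: Compute gradient at (2.5176, 0.7844).
grad_x = 2*6*2.5176 + 6 = 36.2112
grad_y = 2*3*0.7844 - 8 = -3.2936
Step 2: Gradient step.
x_raw = 2.5176 - 0.02*36.2112 = 1.7934
y_raw = 0.7844 - 0.02*-3.2936 = 0.8503
Step 3: Project onto [-2, 3].
x_proj = clip(1.7934) = 1.7934
y_proj = clip(0.8503) = 0.8503
Step 4: Evaluate f.
f(1.7934, 0.8503) = 25.4242


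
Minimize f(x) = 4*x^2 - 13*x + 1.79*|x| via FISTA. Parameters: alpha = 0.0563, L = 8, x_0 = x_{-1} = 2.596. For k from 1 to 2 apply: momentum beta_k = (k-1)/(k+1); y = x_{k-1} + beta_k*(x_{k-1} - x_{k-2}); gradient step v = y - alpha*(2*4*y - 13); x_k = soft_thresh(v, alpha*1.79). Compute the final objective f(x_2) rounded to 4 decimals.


FISTA on f(x) = 4*x^2 - 13*x + 1.79*|x|
L = 8, alpha = 0.0563
Iteration 1: beta = 0.0, y = 2.596 + 0.0*(2.596 - 2.596) = 2.596
  grad(y) = 7.768, v = y - alpha*grad = 2.1587
  prox(v) = soft_thresh(2.1587, 0.1008) = 2.0579
Iteration 2: beta = 0.3333, y = 2.0579 + 0.3333*(2.0579 - 2.596) = 1.8785
  grad(y) = 2.0281, v = y - alpha*grad = 1.7643
  prox(v) = soft_thresh(1.7643, 0.1008) = 1.6636
f(x_2) = 4*1.6636^2 - 13*1.6636 + 1.79*|1.6636| = -7.5788


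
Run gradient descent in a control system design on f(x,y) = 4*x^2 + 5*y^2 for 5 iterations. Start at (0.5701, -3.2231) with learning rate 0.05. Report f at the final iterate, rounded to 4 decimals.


Gradient descent on f(x,y) = 4*x^2 + 5*y^2.
Starting point: (0.5701, -3.2231), alpha = 0.05
Step 1: grad_x = 2*4*0.5701 = 4.5608, grad_y = 2*5*-3.2231 = -32.231
  x_1 = 0.5701 - 0.05*4.5608 = 0.3421
  y_1 = -3.2231 - 0.05*-32.231 = -1.6116
Step 2: grad_x = 2*4*0.3421 = 2.7365, grad_y = 2*5*-1.6116 = -16.1155
  x_2 = 0.3421 - 0.05*2.7365 = 0.2052
  y_2 = -1.6116 - 0.05*-16.1155 = -0.8058
Step 3: grad_x = 2*4*0.2052 = 1.6419, grad_y = 2*5*-0.8058 = -8.0578
  x_3 = 0.2052 - 0.05*1.6419 = 0.1231
  y_3 = -0.8058 - 0.05*-8.0578 = -0.4029
Step 4: grad_x = 2*4*0.1231 = 0.9851, grad_y = 2*5*-0.4029 = -4.0289
  x_4 = 0.1231 - 0.05*0.9851 = 0.0739
  y_4 = -0.4029 - 0.05*-4.0289 = -0.2014
Step 5: grad_x = 2*4*0.0739 = 0.5911, grad_y = 2*5*-0.2014 = -2.0144
  x_5 = 0.0739 - 0.05*0.5911 = 0.0443
  y_5 = -0.2014 - 0.05*-2.0144 = -0.1007
f(0.0443, -0.1007) = 4*0.0443^2 + 5*(-0.1007)^2 = 0.0586


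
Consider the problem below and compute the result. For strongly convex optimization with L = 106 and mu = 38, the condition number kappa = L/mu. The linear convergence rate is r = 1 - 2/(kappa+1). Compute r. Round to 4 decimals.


Step 1: Compute the condition number.
kappa = L/mu = 106/38 = 2.7895
Step 2: Compute the convergence rate.
r = 1 - 2/(kappa + 1) = 1 - 2*mu/(L + mu) = (L - mu)/(L + mu) = 68/144 = 0.4722


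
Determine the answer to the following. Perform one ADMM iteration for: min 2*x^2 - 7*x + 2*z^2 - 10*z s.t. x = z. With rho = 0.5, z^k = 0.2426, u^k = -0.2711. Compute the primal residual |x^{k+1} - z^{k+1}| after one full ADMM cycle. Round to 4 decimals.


ADMM iteration with rho = 0.5, z^k = 0.2426, u^k = -0.2711
Step 1: x-update.
Minimize 2*x^2 - 7*x + (0.5/2)*(x - 0.2426 - 0.2711)^2
FOC: (2*2 + 0.5)*x = 7 + 0.5*(0.2426 + 0.2711)
x^{k+1} = 1.6126
Step 2: z-update.
Minimize 2*z^2 - 10*z + (0.5/2)*(1.6126 - z - 0.2711)^2
FOC: (2*2 + 0.5)*z = 10 + 0.5*(1.6126 - 0.2711)
z^{k+1} = 2.3713
Step 3: u-update.
u^{k+1} = -0.2711 + 1.6126 - 2.3713 = -1.0297
Step 4: Primal residual = |1.6126 - 2.3713| = 0.7586


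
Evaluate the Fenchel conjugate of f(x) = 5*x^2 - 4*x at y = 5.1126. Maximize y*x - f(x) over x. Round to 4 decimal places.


f*(y) = sup_x {y*x - a*x^2 - b*x} = sup_x {(y-b)*x - a*x^2}
FOC: (y - b) - 2a*x = 0 => x* = (y - b)/(2a)
x* = (5.1126 + 4)/(2*5) = 0.9113
f*(5.1126) = (y-b)^2/(4a) = (5.1126 + 4)^2/(4*5)
= 83.0395/20 = 4.152


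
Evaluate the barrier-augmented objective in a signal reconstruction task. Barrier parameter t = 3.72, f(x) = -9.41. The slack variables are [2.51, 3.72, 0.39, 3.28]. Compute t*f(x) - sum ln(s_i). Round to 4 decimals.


Step 1: Compute log-barrier.
ln values: [0.9203, 1.3137, -0.9416, 1.1878]
phi = -(0.9203 + 1.3137 - 0.9416 + 1.1878) = -2.4802
Step 2: Compute augmented objective.
t*f(x) = 3.72*-9.41 = -35.0052
Total = -35.0052 - 2.4802 = -37.4854


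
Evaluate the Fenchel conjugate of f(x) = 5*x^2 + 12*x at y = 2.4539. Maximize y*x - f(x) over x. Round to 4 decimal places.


f*(y) = sup_x {y*x - a*x^2 - b*x} = sup_x {(y-b)*x - a*x^2}
FOC: (y - b) - 2a*x = 0 => x* = (y - b)/(2a)
x* = (2.4539 - 12)/(2*5) = -0.9546
f*(2.4539) = (y-b)^2/(4a) = (2.4539 - 12)^2/(4*5)
= 91.128/20 = 4.5564


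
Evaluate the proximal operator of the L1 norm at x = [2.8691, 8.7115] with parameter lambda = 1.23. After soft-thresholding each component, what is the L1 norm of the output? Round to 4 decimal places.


Soft-thresholding with lambda = 1.23:
prox(2.8691) = sign(2.8691)*max(|2.8691| - 1.23, 0) = 1.6391
prox(8.7115) = sign(8.7115)*max(|8.7115| - 1.23, 0) = 7.4815
prox(x) = [1.6391, 7.4815]
||prox(x)||_1 = 1.6391 + 7.4815 = 9.1206


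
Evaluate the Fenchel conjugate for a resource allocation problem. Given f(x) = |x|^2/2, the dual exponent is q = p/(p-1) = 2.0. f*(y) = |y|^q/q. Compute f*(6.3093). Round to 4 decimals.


The conjugate exponent q satisfies 1/p + 1/q = 1.
p = 2, so q = 2/(2 - 1) = 2.0
|y|^q = 6.3093^2.0 = 39.8073
f*(6.3093) = 39.8073 / 2.0 = 19.9036


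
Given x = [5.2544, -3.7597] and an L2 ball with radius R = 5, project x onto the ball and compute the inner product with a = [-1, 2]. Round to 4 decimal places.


Step 1: Compute ||x|| (intermediates to 6 decimals).
||x|| = sqrt(5.2544^2 + (-3.7597)^2) = 6.460965
Step 2: Project.
Since ||x|| > R, scale = R/||x|| = 5/6.460965 = 0.773878, proj(x) = scale * x
proj(x) = [4.066265, -2.909549]
Step 3: Dot product.
a^T * proj(x) = -1*4.066265 + 2*(-2.909549) = -9.8854


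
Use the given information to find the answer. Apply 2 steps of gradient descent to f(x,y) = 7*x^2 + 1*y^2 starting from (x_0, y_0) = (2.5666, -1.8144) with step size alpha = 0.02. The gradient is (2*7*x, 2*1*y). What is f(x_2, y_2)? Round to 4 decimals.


Gradient descent on f(x,y) = 7*x^2 + 1*y^2.
Starting point: (2.5666, -1.8144), alpha = 0.02
Step 1: grad_x = 2*7*2.5666 = 35.9324, grad_y = 2*1*-1.8144 = -3.6288
  x_1 = 2.5666 - 0.02*35.9324 = 1.848
  y_1 = -1.8144 - 0.02*-3.6288 = -1.7418
Step 2: grad_x = 2*7*1.848 = 25.8713, grad_y = 2*1*-1.7418 = -3.4836
  x_2 = 1.848 - 0.02*25.8713 = 1.3305
  y_2 = -1.7418 - 0.02*-3.4836 = -1.6722
f(1.3305, -1.6722) = 7*1.3305^2 + 1*(-1.6722)^2 = 15.1882


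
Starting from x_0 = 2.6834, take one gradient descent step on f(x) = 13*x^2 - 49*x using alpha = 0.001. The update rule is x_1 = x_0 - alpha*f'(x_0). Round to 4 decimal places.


We compute the gradient at x_0 and apply the update.
f'(x) = 26*x - 49
f'(2.6834) = 26*2.6834 - 49 = 20.7684
x_1 = 2.6834 - 0.001*20.7684 = 2.6626


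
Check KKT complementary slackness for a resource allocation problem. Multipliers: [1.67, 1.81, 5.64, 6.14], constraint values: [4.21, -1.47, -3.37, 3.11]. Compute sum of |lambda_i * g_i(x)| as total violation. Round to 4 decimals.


KKT complementary slackness check:
lambda_1 * g_1 = 1.67 * 4.21 = 7.0307
lambda_2 * g_2 = 1.81 * -1.47 = -2.6607
lambda_3 * g_3 = 5.64 * -3.37 = -19.0068
lambda_4 * g_4 = 6.14 * 3.11 = 19.0954
Total violation = 7.0307 + 2.6607 + 19.0068 + 19.0954 = 47.7936


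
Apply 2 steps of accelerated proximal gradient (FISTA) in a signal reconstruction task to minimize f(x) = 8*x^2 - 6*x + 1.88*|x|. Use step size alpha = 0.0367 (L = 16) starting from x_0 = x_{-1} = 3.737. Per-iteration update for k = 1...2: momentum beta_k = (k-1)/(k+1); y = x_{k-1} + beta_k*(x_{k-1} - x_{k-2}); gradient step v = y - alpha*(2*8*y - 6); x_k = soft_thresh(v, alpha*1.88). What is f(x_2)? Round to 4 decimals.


FISTA on f(x) = 8*x^2 - 6*x + 1.88*|x|
L = 16, alpha = 0.0367
Iteration 1: beta = 0.0, y = 3.737 + 0.0*(3.737 - 3.737) = 3.737
  grad(y) = 53.792, v = y - alpha*grad = 1.7628
  prox(v) = soft_thresh(1.7628, 0.069) = 1.6938
Iteration 2: beta = 0.3333, y = 1.6938 + 0.3333*(1.6938 - 3.737) = 1.0128
  grad(y) = 10.2045, v = y - alpha*grad = 0.6383
  prox(v) = soft_thresh(0.6383, 0.069) = 0.5693
f(x_2) = 8*0.5693^2 - 6*0.5693 + 1.88*|0.5693| = 0.2472


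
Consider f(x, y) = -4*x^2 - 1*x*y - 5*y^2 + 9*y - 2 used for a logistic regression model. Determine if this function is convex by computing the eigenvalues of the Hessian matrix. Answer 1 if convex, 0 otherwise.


The Hessian of f(x,y) = -4*x^2 - 1*x*y - 5*y^2 + 9*y - 2 is:
H = [[-8, -1], [-1, -10]]
Trace = -8 - 10 = -18
Determinant = -8*-10 - (-1)^2 = 79
Discriminant = (-18)^2 - 4*79 = 8.0
Eigenvalues: lambda_1 = -10.4142, lambda_2 = -7.5858
The function is not convex.

0


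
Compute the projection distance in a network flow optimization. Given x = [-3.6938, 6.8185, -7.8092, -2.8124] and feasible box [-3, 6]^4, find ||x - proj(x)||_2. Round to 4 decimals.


Project each component onto [-3, 6].
clip(-3.6938) = -3.0, clip(6.8185) = 6.0, clip(-7.8092) = -3.0, clip(-2.8124) = -2.8124
Projection = [-3.0, 6.0, -3.0, -2.8124]
Squared diffs: [0.4814, 0.6699, 23.1284, 0.0]
Distance = sqrt(24.2797) = 4.9274


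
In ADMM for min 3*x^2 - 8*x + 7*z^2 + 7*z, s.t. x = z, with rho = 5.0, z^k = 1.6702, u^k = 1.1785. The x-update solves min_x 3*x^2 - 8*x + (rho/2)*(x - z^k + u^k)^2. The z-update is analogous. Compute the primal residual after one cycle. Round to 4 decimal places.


ADMM iteration with rho = 5.0, z^k = 1.6702, u^k = 1.1785
Step 1: x-update.
Minimize 3*x^2 - 8*x + (5.0/2)*(x - 1.6702 + 1.1785)^2
FOC: (2*3 + 5.0)*x = 8 + 5.0*(1.6702 - 1.1785)
x^{k+1} = 0.9508
Step 2: z-update.
Minimize 7*z^2 + 7*z + (5.0/2)*(0.9508 - z + 1.1785)^2
FOC: (2*7 + 5.0)*z = -7 + 5.0*(0.9508 + 1.1785)
z^{k+1} = 0.1919
Step 3: u-update.
u^{k+1} = 1.1785 + 0.9508 - 0.1919 = 1.9374
Step 4: Primal residual = |0.9508 - 0.1919| = 0.7589


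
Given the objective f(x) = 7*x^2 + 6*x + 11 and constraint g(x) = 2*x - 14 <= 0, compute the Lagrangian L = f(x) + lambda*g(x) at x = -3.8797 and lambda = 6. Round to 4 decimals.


Step 1: Evaluate f(x).
f(-3.8797) = 7*(-3.8797)^2 + 6*(-3.8797) + 11 = 93.0863
Step 2: Evaluate g(x).
g(-3.8797) = 2*-3.8797 - 14 = -21.7594
Step 3: Compute Lagrangian.
L = 93.0863 + 6*-21.7594 = -37.4701


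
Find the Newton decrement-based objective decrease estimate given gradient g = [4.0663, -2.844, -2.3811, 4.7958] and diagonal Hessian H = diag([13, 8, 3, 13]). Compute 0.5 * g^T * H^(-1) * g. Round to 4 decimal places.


Step 1: H is diagonal, so H^(-1) * g = [0.3128, -0.3555, -0.7937, 0.3689].
Step 2: g^T H^(-1) g = sum_i g_i^2 / H_ii
  = (4.0663)^2/13 + (-2.844)^2/8 + (-2.3811)^2/3 + (4.7958)^2/13
  = 1.2719 + 1.011 + 1.8899 + 1.7692 = 5.942
Step 3: Objective decrease = 0.5 * g^T H^(-1) g = 2.971


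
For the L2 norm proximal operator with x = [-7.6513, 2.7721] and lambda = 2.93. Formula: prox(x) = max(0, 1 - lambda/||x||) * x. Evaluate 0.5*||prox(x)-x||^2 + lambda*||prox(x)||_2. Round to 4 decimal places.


Step 1: Compute ||x||.
||x|| = 8.138
Step 2: Compute scaling factor.
scale = max(0, 1 - 2.93/8.138) = 0.64
Step 3: prox(x) = [-4.8965, 1.774]
||prox(x)|| = 5.208
Step 4: Proximal objective.
0.5*||prox-x||^2 = 4.2925
lambda*||prox|| = 15.2594
Total = 19.5519


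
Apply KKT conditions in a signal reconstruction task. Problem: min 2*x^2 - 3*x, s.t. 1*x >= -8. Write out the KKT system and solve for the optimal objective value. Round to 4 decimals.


Step 1: Try lambda = 0 (constraint inactive).
Stationarity: 2*2*x - 3 = 0
x* = 3/(2*2) = 0.75
Check constraint: 1*0.75 = 0.75 >= -8 -- satisfied.
Step 2: Compute optimal value.
f(x*) = 2*0.75^2 - 3*0.75 = -1.125


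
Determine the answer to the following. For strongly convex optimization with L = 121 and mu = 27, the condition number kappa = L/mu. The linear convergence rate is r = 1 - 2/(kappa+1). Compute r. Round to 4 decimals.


Step 1: Compute the condition number.
kappa = L/mu = 121/27 = 4.4815
Step 2: Compute the convergence rate.
r = 1 - 2/(kappa + 1) = 1 - 2*mu/(L + mu) = (L - mu)/(L + mu) = 94/148 = 0.6351


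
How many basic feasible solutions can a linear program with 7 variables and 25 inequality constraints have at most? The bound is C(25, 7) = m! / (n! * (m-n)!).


Each vertex corresponds to some choice of n active constraints out of m, so the number of vertices is at most C(m, n) = m! / (n!(m-n)!).
m = 25, n = 7
Numerator: 25 * 24 * 23 * 22 * 21 * 20 * 19
Denominator: 7! = 5040
C(25, 7) = 480700


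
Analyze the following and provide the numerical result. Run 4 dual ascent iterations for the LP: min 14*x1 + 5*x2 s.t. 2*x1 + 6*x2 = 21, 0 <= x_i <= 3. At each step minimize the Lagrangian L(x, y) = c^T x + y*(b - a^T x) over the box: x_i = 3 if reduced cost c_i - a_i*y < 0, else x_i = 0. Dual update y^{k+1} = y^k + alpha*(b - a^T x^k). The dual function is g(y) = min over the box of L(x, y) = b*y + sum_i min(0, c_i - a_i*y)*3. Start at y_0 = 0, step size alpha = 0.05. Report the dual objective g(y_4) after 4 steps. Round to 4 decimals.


Dual ascent for LP: min 14*x1 + 5*x2, 2*x1 + 6*x2 = 21, 0 <= x_i <= 3
Step 1: y^k = 0.0, reduced costs: (14.0, 5.0)
  x^k = (0.0, 0.0), subgradient = b - a^T x = 21.0
  y^{k+1} = 0.0 + 0.05*21.0 = 1.05
Step 2: y^k = 1.05, reduced costs: (11.9, -1.3)
  x^k = (0.0, 3.0), subgradient = b - a^T x = 3.0
  y^{k+1} = 1.05 + 0.05*3.0 = 1.2
Step 3: y^k = 1.2, reduced costs: (11.6, -2.2)
  x^k = (0.0, 3.0), subgradient = b - a^T x = 3.0
  y^{k+1} = 1.2 + 0.05*3.0 = 1.35
Step 4: y^k = 1.35, reduced costs: (11.3, -3.1)
  x^k = (0.0, 3.0), subgradient = b - a^T x = 3.0
  y^{k+1} = 1.35 + 0.05*3.0 = 1.5
Dual objective at y_4 = 1.5: reduced costs (11.0, -4.0), box minimizer x = (0.0, 3.0)
g(y_4) = b*y + (c1 - a1*y)*x1 + (c2 - a2*y)*x2 = 21*1.5 + 11.0*0.0 + (-4.0)*3.0 = 31.5 + 0.0 - 12.0 = 19.5


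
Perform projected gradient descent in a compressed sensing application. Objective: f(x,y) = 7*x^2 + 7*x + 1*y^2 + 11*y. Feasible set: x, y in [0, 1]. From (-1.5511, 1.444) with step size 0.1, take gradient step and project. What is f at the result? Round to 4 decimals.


Step 1: Compute gradient at (-1.5511, 1.444).
grad_x = 2*7*-1.5511 + 7 = -14.7154
grad_y = 2*1*1.444 + 11 = 13.888
Step 2: Gradient step.
x_raw = -1.5511 - 0.1*-14.7154 = -0.0796
y_raw = 1.444 - 0.1*13.888 = 0.0552
Step 3: Project onto [0, 1].
x_proj = clip(-0.0796) = 0.0
y_proj = clip(0.0552) = 0.0552
Step 4: Evaluate f.
f(0.0, 0.0552) = 0.6102


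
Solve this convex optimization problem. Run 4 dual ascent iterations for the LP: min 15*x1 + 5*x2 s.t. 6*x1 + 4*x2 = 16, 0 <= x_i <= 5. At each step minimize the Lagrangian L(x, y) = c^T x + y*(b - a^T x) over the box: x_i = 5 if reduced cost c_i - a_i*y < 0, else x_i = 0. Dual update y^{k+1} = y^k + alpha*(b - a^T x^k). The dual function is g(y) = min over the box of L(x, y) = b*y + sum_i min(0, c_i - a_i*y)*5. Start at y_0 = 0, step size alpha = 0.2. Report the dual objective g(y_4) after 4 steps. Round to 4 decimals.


Dual ascent for LP: min 15*x1 + 5*x2, 6*x1 + 4*x2 = 16, 0 <= x_i <= 5
Step 1: y^k = 0.0, reduced costs: (15.0, 5.0)
  x^k = (0.0, 0.0), subgradient = b - a^T x = 16.0
  y^{k+1} = 0.0 + 0.2*16.0 = 3.2
Step 2: y^k = 3.2, reduced costs: (-4.2, -7.8)
  x^k = (5.0, 5.0), subgradient = b - a^T x = -34.0
  y^{k+1} = 3.2 + 0.2*-34.0 = -3.6
Step 3: y^k = -3.6, reduced costs: (36.6, 19.4)
  x^k = (0.0, 0.0), subgradient = b - a^T x = 16.0
  y^{k+1} = -3.6 + 0.2*16.0 = -0.4
Step 4: y^k = -0.4, reduced costs: (17.4, 6.6)
  x^k = (0.0, 0.0), subgradient = b - a^T x = 16.0
  y^{k+1} = -0.4 + 0.2*16.0 = 2.8
Dual objective at y_4 = 2.8: reduced costs (-1.8, -6.2), box minimizer x = (5.0, 5.0)
g(y_4) = b*y + (c1 - a1*y)*x1 + (c2 - a2*y)*x2 = 16*2.8 + (-1.8)*5.0 + (-6.2)*5.0 = 44.8 - 9.0 - 31.0 = 4.8


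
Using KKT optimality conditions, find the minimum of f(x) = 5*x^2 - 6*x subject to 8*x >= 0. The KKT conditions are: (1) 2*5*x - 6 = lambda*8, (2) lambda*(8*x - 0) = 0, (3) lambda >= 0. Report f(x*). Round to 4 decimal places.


Step 1: Try lambda = 0 (constraint inactive).
Stationarity: 2*5*x - 6 = 0
x* = 6/(2*5) = 0.6
Check constraint: 8*0.6 = 4.8 >= 0 -- satisfied.
Step 2: Compute optimal value.
f(x*) = 5*0.6^2 - 6*0.6 = -1.8


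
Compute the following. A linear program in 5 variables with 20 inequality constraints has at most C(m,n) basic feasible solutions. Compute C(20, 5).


Each vertex corresponds to some choice of n active constraints out of m, so the number of vertices is at most C(m, n) = m! / (n!(m-n)!).
m = 20, n = 5
Numerator: 20 * 19 * 18 * 17 * 16
Denominator: 5! = 120
C(20, 5) = 15504


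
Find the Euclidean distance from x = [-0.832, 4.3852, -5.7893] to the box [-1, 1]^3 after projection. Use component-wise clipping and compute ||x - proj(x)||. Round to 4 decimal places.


Project each component onto [-1, 1].
clip(-0.832) = -0.832, clip(4.3852) = 1.0, clip(-5.7893) = -1.0
Projection = [-0.832, 1.0, -1.0]
Squared diffs: [0.0, 11.4596, 22.9374]
Distance = sqrt(34.397) = 5.8649


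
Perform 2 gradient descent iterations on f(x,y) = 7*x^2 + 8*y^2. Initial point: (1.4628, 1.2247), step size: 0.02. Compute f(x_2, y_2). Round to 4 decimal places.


Gradient descent on f(x,y) = 7*x^2 + 8*y^2.
Starting point: (1.4628, 1.2247), alpha = 0.02
Step 1: grad_x = 2*7*1.4628 = 20.4792, grad_y = 2*8*1.2247 = 19.5952
  x_1 = 1.4628 - 0.02*20.4792 = 1.0532
  y_1 = 1.2247 - 0.02*19.5952 = 0.8328
Step 2: grad_x = 2*7*1.0532 = 14.745, grad_y = 2*8*0.8328 = 13.3247
  x_2 = 1.0532 - 0.02*14.745 = 0.7583
  y_2 = 0.8328 - 0.02*13.3247 = 0.5663
f(0.7583, 0.5663) = 7*0.7583^2 + 8*0.5663^2 = 6.5909


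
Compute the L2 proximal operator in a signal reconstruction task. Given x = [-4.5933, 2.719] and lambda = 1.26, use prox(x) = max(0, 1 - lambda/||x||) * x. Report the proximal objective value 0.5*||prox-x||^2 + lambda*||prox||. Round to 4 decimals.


Step 1: Compute ||x||.
||x|| = 5.3377
Step 2: Compute scaling factor.
scale = max(0, 1 - 1.26/5.3377) = 0.7639
Step 3: prox(x) = [-3.509, 2.0772]
||prox(x)|| = 4.0777
Step 4: Proximal objective.
0.5*||prox-x||^2 = 0.7938
lambda*||prox|| = 5.1379
Total = 5.9317


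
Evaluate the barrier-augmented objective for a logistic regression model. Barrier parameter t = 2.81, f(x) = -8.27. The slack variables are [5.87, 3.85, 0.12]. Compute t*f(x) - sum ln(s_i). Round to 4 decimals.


Step 1: Compute log-barrier.
ln values: [1.7699, 1.3481, -2.1203]
phi = -(1.7699 + 1.3481 - 2.1203) = -0.9977
Step 2: Compute augmented objective.
t*f(x) = 2.81*-8.27 = -23.2387
Total = -23.2387 - 0.9977 = -24.2364


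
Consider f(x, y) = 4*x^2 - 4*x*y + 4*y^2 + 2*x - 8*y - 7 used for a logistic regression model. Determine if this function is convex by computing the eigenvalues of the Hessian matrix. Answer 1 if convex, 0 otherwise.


The Hessian of f(x,y) = 4*x^2 - 4*x*y + 4*y^2 + 2*x - 8*y - 7 is:
H = [[8, -4], [-4, 8]]
Trace = 8 + 8 = 16
Determinant = 8*8 - (-4)^2 = 48
Discriminant = (16)^2 - 4*48 = 64.0
Eigenvalues: lambda_1 = 4.0, lambda_2 = 12.0
The function is convex.

1


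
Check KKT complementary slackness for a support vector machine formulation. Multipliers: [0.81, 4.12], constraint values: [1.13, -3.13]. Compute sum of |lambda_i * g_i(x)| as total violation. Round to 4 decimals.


KKT complementary slackness check:
lambda_1 * g_1 = 0.81 * 1.13 = 0.9153
lambda_2 * g_2 = 4.12 * -3.13 = -12.8956
Total violation = 0.9153 + 12.8956 = 13.8109


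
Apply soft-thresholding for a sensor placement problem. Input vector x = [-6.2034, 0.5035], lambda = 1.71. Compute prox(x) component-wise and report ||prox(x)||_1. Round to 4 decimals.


Soft-thresholding with lambda = 1.71:
prox(-6.2034) = sign(-6.2034)*max(|-6.2034| - 1.71, 0) = -4.4934
prox(0.5035) = sign(0.5035)*max(|0.5035| - 1.71, 0) = 0.0
prox(x) = [-4.4934, 0.0]
||prox(x)||_1 = 4.4934 + 0.0 = 4.4934


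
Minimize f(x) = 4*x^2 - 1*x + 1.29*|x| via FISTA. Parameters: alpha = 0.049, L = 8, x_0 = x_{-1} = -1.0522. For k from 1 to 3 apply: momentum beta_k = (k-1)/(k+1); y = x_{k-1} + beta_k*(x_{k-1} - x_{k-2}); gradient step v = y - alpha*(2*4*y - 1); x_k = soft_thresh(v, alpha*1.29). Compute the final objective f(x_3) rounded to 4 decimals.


FISTA on f(x) = 4*x^2 - 1*x + 1.29*|x|
L = 8, alpha = 0.049
Iteration 1: beta = 0.0, y = -1.0522 + 0.0*(-1.0522 + 1.0522) = -1.0522
  grad(y) = -9.4176, v = y - alpha*grad = -0.5907
  prox(v) = soft_thresh(-0.5907, 0.0632) = -0.5275
Iteration 2: beta = 0.3333, y = -0.5275 + 0.3333*(-0.5275 + 1.0522) = -0.3526
  grad(y) = -3.8211, v = y - alpha*grad = -0.1654
  prox(v) = soft_thresh(-0.1654, 0.0632) = -0.1022
Iteration 3: beta = 0.5, y = -0.1022 + 0.5*(-0.1022 + 0.5275) = 0.1105
  grad(y) = -0.1162, v = y - alpha*grad = 0.1162
  prox(v) = soft_thresh(0.1162, 0.0632) = 0.053
f(x_3) = 4*0.053^2 - 1*0.053 + 1.29*|0.053| = 0.0266


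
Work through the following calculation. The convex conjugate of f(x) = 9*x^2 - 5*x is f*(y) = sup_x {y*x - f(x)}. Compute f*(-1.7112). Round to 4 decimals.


f*(y) = sup_x {y*x - a*x^2 - b*x} = sup_x {(y-b)*x - a*x^2}
FOC: (y - b) - 2a*x = 0 => x* = (y - b)/(2a)
x* = (-1.7112 + 5)/(2*9) = 0.1827
f*(-1.7112) = (y-b)^2/(4a) = (-1.7112 + 5)^2/(4*9)
= 10.8162/36 = 0.3005


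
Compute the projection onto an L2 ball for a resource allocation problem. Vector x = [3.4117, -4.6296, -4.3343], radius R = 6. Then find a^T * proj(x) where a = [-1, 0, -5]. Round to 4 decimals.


Step 1: Compute ||x|| (intermediates to 6 decimals).
||x|| = sqrt(3.4117^2 + (-4.6296)^2 + (-4.3343)^2) = 7.201323
Step 2: Project.
Since ||x|| > R, scale = R/||x|| = 6/7.201323 = 0.83318, proj(x) = scale * x
proj(x) = [2.84256, -3.85729, -3.611252]
Step 3: Dot product.
a^T * proj(x) = -1*2.84256 + 0*(-3.85729) - 5*(-3.611252) = 15.2137


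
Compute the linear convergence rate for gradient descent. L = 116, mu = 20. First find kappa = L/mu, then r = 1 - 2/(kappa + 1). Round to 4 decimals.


Step 1: Compute the condition number.
kappa = L/mu = 116/20 = 5.8
Step 2: Compute the convergence rate.
r = 1 - 2/(kappa + 1) = 1 - 2*mu/(L + mu) = (L - mu)/(L + mu) = 96/136 = 0.7059


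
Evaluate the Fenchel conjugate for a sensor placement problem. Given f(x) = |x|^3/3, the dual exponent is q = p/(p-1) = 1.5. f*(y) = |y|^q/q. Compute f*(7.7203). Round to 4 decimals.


The conjugate exponent q satisfies 1/p + 1/q = 1.
p = 3, so q = 3/(3 - 1) = 1.5
|y|^q = 7.7203^1.5 = 21.4512
f*(7.7203) = 21.4512 / 1.5 = 14.3008


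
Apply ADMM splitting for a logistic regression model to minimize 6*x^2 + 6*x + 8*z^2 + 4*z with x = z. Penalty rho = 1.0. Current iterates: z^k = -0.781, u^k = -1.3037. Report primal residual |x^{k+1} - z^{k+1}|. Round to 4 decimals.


ADMM iteration with rho = 1.0, z^k = -0.781, u^k = -1.3037
Step 1: x-update.
Minimize 6*x^2 + 6*x + (1.0/2)*(x + 0.781 - 1.3037)^2
FOC: (2*6 + 1.0)*x = -6 + 1.0*(-0.781 + 1.3037)
x^{k+1} = -0.4213
Step 2: z-update.
Minimize 8*z^2 + 4*z + (1.0/2)*(-0.4213 - z - 1.3037)^2
FOC: (2*8 + 1.0)*z = -4 + 1.0*(-0.4213 - 1.3037)
z^{k+1} = -0.3368
Step 3: u-update.
u^{k+1} = -1.3037 - 0.4213 + 0.3368 = -1.3883
Step 4: Primal residual = |-0.4213 + 0.3368| = 0.0846


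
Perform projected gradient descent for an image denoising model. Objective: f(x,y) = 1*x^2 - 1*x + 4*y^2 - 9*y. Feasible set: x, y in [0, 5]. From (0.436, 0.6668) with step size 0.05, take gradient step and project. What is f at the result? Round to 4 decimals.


Step 1: Compute gradient at (0.436, 0.6668).
grad_x = 2*1*0.436 - 1 = -0.128
grad_y = 2*4*0.6668 - 9 = -3.6656
Step 2: Gradient step.
x_raw = 0.436 - 0.05*-0.128 = 0.4424
y_raw = 0.6668 - 0.05*-3.6656 = 0.8501
Step 3: Project onto [0, 5].
x_proj = clip(0.4424) = 0.4424
y_proj = clip(0.8501) = 0.8501
Step 4: Evaluate f.
f(0.4424, 0.8501) = -5.0069


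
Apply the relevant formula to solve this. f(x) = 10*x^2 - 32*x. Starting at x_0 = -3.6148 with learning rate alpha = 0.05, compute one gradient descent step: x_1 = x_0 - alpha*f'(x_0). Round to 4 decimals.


We compute the gradient at x_0 and apply the update.
f'(x) = 20*x - 32
f'(-3.6148) = 20*-3.6148 - 32 = -104.296
x_1 = -3.6148 - 0.05*-104.296 = 1.6


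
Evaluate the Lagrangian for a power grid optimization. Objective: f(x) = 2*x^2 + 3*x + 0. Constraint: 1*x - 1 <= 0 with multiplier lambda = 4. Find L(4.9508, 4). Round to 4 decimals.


Step 1: Evaluate f(x).
f(4.9508) = 2*4.9508^2 + 3*4.9508 + 0 = 63.8732
Step 2: Evaluate g(x).
g(4.9508) = 1*4.9508 - 1 = 3.9508
Step 3: Compute Lagrangian.
L = 63.8732 + 4*3.9508 = 79.6764


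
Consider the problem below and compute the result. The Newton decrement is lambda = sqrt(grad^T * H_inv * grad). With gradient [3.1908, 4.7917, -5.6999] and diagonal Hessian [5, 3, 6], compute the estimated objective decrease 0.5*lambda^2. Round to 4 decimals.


Step 1: H is diagonal, so H^(-1) * g = [0.6382, 1.5972, -0.95].
Step 2: g^T H^(-1) g = sum_i g_i^2 / H_ii
  = (3.1908)^2/5 + (4.7917)^2/3 + (-5.6999)^2/6
  = 2.0362 + 7.6535 + 5.4148 = 15.1045
Step 3: Objective decrease = 0.5 * g^T H^(-1) g = 7.5523


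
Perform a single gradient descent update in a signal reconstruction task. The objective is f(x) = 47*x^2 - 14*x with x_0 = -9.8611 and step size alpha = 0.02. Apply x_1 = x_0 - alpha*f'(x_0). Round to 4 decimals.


We compute the gradient at x_0 and apply the update.
f'(x) = 94*x - 14
f'(-9.8611) = 94*-9.8611 - 14 = -940.9434
x_1 = -9.8611 - 0.02*-940.9434 = 8.9578


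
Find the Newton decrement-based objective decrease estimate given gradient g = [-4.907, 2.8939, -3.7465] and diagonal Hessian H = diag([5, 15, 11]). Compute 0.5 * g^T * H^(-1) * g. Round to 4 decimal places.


Step 1: H is diagonal, so H^(-1) * g = [-0.9814, 0.1929, -0.3406].
Step 2: g^T H^(-1) g = sum_i g_i^2 / H_ii
  = (-4.907)^2/5 + (2.8939)^2/15 + (-3.7465)^2/11
  = 4.8157 + 0.5583 + 1.276 = 6.6501
Step 3: Objective decrease = 0.5 * g^T H^(-1) g = 3.325


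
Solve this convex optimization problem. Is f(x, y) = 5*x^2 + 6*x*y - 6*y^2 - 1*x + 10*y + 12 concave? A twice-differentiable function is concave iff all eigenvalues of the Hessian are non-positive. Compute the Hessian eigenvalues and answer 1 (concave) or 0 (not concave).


The Hessian of f(x,y) = 5*x^2 + 6*x*y - 6*y^2 - 1*x + 10*y + 12 is:
H = [[10, 6], [6, -12]]
Trace = 10 - 12 = -2
Determinant = 10*-12 - (6)^2 = -156
Discriminant = (-2)^2 - 4*-156 = 628.0
Eigenvalues: lambda_1 = -13.53, lambda_2 = 11.53
The function is not concave.

0


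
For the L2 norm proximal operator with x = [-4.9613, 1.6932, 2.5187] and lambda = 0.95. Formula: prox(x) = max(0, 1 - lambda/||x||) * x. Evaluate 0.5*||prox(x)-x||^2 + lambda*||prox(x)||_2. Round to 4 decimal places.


Step 1: Compute ||x||.
||x|| = 5.8159
Step 2: Compute scaling factor.
scale = max(0, 1 - 0.95/5.8159) = 0.8367
Step 3: prox(x) = [-4.1509, 1.4166, 2.1073]
||prox(x)|| = 4.8659
Step 4: Proximal objective.
0.5*||prox-x||^2 = 0.4513
lambda*||prox|| = 4.6226
Total = 5.0739


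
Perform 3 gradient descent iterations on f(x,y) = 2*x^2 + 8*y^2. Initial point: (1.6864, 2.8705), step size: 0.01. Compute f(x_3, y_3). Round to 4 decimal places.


Gradient descent on f(x,y) = 2*x^2 + 8*y^2.
Starting point: (1.6864, 2.8705), alpha = 0.01
Step 1: grad_x = 2*2*1.6864 = 6.7456, grad_y = 2*8*2.8705 = 45.928
  x_1 = 1.6864 - 0.01*6.7456 = 1.6189
  y_1 = 2.8705 - 0.01*45.928 = 2.4112
Step 2: grad_x = 2*2*1.6189 = 6.4758, grad_y = 2*8*2.4112 = 38.5795
  x_2 = 1.6189 - 0.01*6.4758 = 1.5542
  y_2 = 2.4112 - 0.01*38.5795 = 2.0254
Step 3: grad_x = 2*2*1.5542 = 6.2167, grad_y = 2*8*2.0254 = 32.4068
  x_3 = 1.5542 - 0.01*6.2167 = 1.492
  y_3 = 2.0254 - 0.01*32.4068 = 1.7014
f(1.492, 1.7014) = 2*1.492^2 + 8*1.7014^2 = 27.6092


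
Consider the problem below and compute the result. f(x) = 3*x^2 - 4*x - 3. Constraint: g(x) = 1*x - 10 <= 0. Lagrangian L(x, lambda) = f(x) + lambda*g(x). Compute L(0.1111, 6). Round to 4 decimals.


Step 1: Evaluate f(x).
f(0.1111) = 3*0.1111^2 - 4*0.1111 - 3 = -3.4074
Step 2: Evaluate g(x).
g(0.1111) = 1*0.1111 - 10 = -9.8889
Step 3: Compute Lagrangian.
L = -3.4074 + 6*-9.8889 = -62.7408


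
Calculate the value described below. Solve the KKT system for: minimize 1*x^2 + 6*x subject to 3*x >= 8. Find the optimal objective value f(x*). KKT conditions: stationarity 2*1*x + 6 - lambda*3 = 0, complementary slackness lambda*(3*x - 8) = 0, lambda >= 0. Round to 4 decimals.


Step 1: Try lambda = 0 (constraint inactive).
x_unc = -6/(2*1) = -3.0
Check: 3*-3.0 = -9.0 < 8 -- violated!
Step 2: Constraint must be active: 3*x = 8
x* = 8/3 = 2.6667 (rounded; the exact value 8/3 is used below)
lambda = (2*1*(8/3) + 6)/3 = 3.7778
Step 3: Compute optimal value.
f(x*) = 1*(8/3)^2 + 6*(8/3) = 23.1111


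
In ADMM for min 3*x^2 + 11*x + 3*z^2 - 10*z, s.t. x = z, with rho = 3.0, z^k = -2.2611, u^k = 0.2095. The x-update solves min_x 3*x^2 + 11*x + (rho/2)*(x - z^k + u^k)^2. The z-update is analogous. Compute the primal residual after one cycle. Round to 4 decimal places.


ADMM iteration with rho = 3.0, z^k = -2.2611, u^k = 0.2095
Step 1: x-update.
Minimize 3*x^2 + 11*x + (3.0/2)*(x + 2.2611 + 0.2095)^2
FOC: (2*3 + 3.0)*x = -11 + 3.0*(-2.2611 - 0.2095)
x^{k+1} = -2.0458
Step 2: z-update.
Minimize 3*z^2 - 10*z + (3.0/2)*(-2.0458 - z + 0.2095)^2
FOC: (2*3 + 3.0)*z = 10 + 3.0*(-2.0458 + 0.2095)
z^{k+1} = 0.499
Step 3: u-update.
u^{k+1} = 0.2095 - 2.0458 - 0.499 = -2.3353
Step 4: Primal residual = |-2.0458 - 0.499| = 2.5448


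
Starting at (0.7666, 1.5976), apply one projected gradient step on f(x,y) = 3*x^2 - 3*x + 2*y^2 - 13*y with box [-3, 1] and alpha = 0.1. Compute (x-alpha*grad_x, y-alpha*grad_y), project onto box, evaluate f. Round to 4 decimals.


Step 1: Compute gradient at (0.7666, 1.5976).
grad_x = 2*3*0.7666 - 3 = 1.5996
grad_y = 2*2*1.5976 - 13 = -6.6096
Step 2: Gradient step.
x_raw = 0.7666 - 0.1*1.5996 = 0.6066
y_raw = 1.5976 - 0.1*-6.6096 = 2.2586
Step 3: Project onto [-3, 1].
x_proj = clip(0.6066) = 0.6066
y_proj = clip(2.2586) = 1.0
Step 4: Evaluate f.
f(0.6066, 1.0) = -11.7159


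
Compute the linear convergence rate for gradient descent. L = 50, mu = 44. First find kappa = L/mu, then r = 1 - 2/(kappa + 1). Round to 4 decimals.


Step 1: Compute the condition number.
kappa = L/mu = 50/44 = 1.1364
Step 2: Compute the convergence rate.
r = 1 - 2/(kappa + 1) = 1 - 2*mu/(L + mu) = (L - mu)/(L + mu) = 6/94 = 0.0638


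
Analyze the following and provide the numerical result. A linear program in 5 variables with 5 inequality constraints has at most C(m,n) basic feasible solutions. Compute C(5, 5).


Each vertex corresponds to some choice of n active constraints out of m, so the number of vertices is at most C(m, n) = m! / (n!(m-n)!).
m = 5, n = 5
Numerator: 5 * 4 * 3 * 2 * 1
Denominator: 5! = 120
C(5, 5) = 1


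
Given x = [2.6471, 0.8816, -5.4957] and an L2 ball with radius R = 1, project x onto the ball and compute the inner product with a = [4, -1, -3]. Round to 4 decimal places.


Step 1: Compute ||x|| (intermediates to 6 decimals).
||x|| = sqrt(2.6471^2 + 0.8816^2 + (-5.4957)^2) = 6.163366
Step 2: Project.
Since ||x|| > R, scale = R/||x|| = 1/6.163366 = 0.162249, proj(x) = scale * x
proj(x) = [0.429489, 0.143039, -0.891672]
Step 3: Dot product.
a^T * proj(x) = 4*0.429489 - 1*0.143039 - 3*(-0.891672) = 4.2499


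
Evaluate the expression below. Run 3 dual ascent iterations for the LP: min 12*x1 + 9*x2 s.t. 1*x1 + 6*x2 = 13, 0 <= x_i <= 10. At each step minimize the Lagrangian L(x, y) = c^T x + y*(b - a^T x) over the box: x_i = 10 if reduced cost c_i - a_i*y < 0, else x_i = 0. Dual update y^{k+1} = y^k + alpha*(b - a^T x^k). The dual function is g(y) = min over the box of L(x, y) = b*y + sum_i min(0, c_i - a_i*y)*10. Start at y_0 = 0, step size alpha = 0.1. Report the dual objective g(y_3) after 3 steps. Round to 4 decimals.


Dual ascent for LP: min 12*x1 + 9*x2, 1*x1 + 6*x2 = 13, 0 <= x_i <= 10
Step 1: y^k = 0.0, reduced costs: (12.0, 9.0)
  x^k = (0.0, 0.0), subgradient = b - a^T x = 13.0
  y^{k+1} = 0.0 + 0.1*13.0 = 1.3
Step 2: y^k = 1.3, reduced costs: (10.7, 1.2)
  x^k = (0.0, 0.0), subgradient = b - a^T x = 13.0
  y^{k+1} = 1.3 + 0.1*13.0 = 2.6
Step 3: y^k = 2.6, reduced costs: (9.4, -6.6)
  x^k = (0.0, 10.0), subgradient = b - a^T x = -47.0
  y^{k+1} = 2.6 + 0.1*-47.0 = -2.1
Dual objective at y_3 = -2.1: reduced costs (14.1, 21.6), box minimizer x = (0.0, 0.0)
g(y_3) = b*y + (c1 - a1*y)*x1 + (c2 - a2*y)*x2 = 13*(-2.1) + 14.1*0.0 + 21.6*0.0 = -27.3 + 0.0 + 0.0 = -27.3


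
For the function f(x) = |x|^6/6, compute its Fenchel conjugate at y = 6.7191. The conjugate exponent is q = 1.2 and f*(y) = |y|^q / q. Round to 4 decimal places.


The conjugate exponent q satisfies 1/p + 1/q = 1.
p = 6, so q = 6/(6 - 1) = 1.2
|y|^q = 6.7191^1.2 = 9.835
f*(6.7191) = 9.835 / 1.2 = 8.1958


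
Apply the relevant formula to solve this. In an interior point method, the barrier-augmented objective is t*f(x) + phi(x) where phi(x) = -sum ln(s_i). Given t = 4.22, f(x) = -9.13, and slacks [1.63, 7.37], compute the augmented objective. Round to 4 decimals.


Step 1: Compute log-barrier.
ln values: [0.4886, 1.9974]
phi = -(0.4886 + 1.9974) = -2.486
Step 2: Compute augmented objective.
t*f(x) = 4.22*-9.13 = -38.5286
Total = -38.5286 - 2.486 = -41.0146


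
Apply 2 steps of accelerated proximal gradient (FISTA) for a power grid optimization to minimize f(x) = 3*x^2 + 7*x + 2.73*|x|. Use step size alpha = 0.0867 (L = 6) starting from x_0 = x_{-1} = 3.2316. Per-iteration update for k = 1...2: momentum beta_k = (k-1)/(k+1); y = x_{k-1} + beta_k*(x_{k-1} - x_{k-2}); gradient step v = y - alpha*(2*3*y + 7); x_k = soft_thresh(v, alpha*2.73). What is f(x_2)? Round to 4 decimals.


FISTA on f(x) = 3*x^2 + 7*x + 2.73*|x|
L = 6, alpha = 0.0867
Iteration 1: beta = 0.0, y = 3.2316 + 0.0*(3.2316 - 3.2316) = 3.2316
  grad(y) = 26.3896, v = y - alpha*grad = 0.9436
  prox(v) = soft_thresh(0.9436, 0.2367) = 0.7069
Iteration 2: beta = 0.3333, y = 0.7069 + 0.3333*(0.7069 - 3.2316) = -0.1346
  grad(y) = 6.1922, v = y - alpha*grad = -0.6715
  prox(v) = soft_thresh(-0.6715, 0.2367) = -0.4348
f(x_2) = 3*(-0.4348)^2 + 7*(-0.4348) + 2.73*|-0.4348| = -1.2894


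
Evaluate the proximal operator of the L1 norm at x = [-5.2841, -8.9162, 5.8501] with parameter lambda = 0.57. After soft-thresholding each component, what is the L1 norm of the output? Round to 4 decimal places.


Soft-thresholding with lambda = 0.57:
prox(-5.2841) = sign(-5.2841)*max(|-5.2841| - 0.57, 0) = -4.7141
prox(-8.9162) = sign(-8.9162)*max(|-8.9162| - 0.57, 0) = -8.3462
prox(5.8501) = sign(5.8501)*max(|5.8501| - 0.57, 0) = 5.2801
prox(x) = [-4.7141, -8.3462, 5.2801]
||prox(x)||_1 = 4.7141 + 8.3462 + 5.2801 = 18.3404


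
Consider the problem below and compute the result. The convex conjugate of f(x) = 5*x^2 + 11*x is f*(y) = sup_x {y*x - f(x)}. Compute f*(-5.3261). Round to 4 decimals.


f*(y) = sup_x {y*x - a*x^2 - b*x} = sup_x {(y-b)*x - a*x^2}
FOC: (y - b) - 2a*x = 0 => x* = (y - b)/(2a)
x* = (-5.3261 - 11)/(2*5) = -1.6326
f*(-5.3261) = (y-b)^2/(4a) = (-5.3261 - 11)^2/(4*5)
= 266.5415/20 = 13.3271


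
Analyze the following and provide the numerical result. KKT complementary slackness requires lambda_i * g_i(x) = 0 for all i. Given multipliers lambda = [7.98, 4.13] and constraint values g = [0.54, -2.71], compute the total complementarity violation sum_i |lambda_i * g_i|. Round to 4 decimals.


KKT complementary slackness check:
lambda_1 * g_1 = 7.98 * 0.54 = 4.3092
lambda_2 * g_2 = 4.13 * -2.71 = -11.1923
Total violation = 4.3092 + 11.1923 = 15.5015


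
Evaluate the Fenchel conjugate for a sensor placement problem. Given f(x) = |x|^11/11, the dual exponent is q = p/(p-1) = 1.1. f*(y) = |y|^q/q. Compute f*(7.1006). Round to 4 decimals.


The conjugate exponent q satisfies 1/p + 1/q = 1.
p = 11, so q = 11/(11 - 1) = 1.1
|y|^q = 7.1006^1.1 = 8.6382
f*(7.1006) = 8.6382 / 1.1 = 7.8529


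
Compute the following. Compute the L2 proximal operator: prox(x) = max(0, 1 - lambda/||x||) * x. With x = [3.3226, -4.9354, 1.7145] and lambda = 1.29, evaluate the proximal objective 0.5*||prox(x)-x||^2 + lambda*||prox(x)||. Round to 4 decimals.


Step 1: Compute ||x||.
||x|| = 6.1917
Step 2: Compute scaling factor.
scale = max(0, 1 - 1.29/6.1917) = 0.7917
Step 3: prox(x) = [2.6304, -3.9071, 1.3573]
||prox(x)|| = 4.9017
Step 4: Proximal objective.
0.5*||prox-x||^2 = 0.8321
lambda*||prox|| = 6.3232
Total = 7.1553
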